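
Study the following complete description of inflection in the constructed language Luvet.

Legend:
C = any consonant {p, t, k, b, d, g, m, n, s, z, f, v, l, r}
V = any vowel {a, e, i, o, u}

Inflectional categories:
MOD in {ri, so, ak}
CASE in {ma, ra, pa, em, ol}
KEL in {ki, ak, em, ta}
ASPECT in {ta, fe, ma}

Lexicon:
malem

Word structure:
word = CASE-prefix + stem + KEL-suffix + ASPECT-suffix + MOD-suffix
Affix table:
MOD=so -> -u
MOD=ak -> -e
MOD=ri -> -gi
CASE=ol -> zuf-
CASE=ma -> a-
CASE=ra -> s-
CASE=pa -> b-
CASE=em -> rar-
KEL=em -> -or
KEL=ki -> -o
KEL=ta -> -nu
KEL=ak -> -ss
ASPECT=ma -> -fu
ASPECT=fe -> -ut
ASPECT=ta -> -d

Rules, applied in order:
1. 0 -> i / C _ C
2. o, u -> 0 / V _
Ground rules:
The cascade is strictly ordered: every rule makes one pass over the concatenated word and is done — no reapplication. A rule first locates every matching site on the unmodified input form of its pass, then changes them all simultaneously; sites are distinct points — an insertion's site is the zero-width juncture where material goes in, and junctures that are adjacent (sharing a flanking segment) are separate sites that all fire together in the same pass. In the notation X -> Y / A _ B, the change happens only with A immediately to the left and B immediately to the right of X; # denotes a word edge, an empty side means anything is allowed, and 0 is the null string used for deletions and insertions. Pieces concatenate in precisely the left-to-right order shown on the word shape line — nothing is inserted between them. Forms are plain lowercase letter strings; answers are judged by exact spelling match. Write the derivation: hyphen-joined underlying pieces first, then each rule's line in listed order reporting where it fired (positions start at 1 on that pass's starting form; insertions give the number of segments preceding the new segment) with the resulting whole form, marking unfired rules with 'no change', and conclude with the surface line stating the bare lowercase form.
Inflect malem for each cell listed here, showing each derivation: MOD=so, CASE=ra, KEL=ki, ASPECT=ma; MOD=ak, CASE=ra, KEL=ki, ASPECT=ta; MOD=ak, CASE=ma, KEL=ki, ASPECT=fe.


cell MOD=so, CASE=ra, KEL=ki, ASPECT=ma:
underlying: s-malem-o-fu-u
1. 0 -> i / C _ C: inserts after position(s) 1: simalemofuu
2. o, u -> 0 / V _: fires at position(s) 11: simalemofu
surface: simalemofu

cell MOD=ak, CASE=ra, KEL=ki, ASPECT=ta:
underlying: s-malem-o-d-e
1. 0 -> i / C _ C: inserts after position(s) 1: simalemode
2. o, u -> 0 / V _: no change
surface: simalemode

cell MOD=ak, CASE=ma, KEL=ki, ASPECT=fe:
underlying: a-malem-o-ut-e
1. 0 -> i / C _ C: no change
2. o, u -> 0 / V _: fires at position(s) 8: amalemote
surface: amalemote


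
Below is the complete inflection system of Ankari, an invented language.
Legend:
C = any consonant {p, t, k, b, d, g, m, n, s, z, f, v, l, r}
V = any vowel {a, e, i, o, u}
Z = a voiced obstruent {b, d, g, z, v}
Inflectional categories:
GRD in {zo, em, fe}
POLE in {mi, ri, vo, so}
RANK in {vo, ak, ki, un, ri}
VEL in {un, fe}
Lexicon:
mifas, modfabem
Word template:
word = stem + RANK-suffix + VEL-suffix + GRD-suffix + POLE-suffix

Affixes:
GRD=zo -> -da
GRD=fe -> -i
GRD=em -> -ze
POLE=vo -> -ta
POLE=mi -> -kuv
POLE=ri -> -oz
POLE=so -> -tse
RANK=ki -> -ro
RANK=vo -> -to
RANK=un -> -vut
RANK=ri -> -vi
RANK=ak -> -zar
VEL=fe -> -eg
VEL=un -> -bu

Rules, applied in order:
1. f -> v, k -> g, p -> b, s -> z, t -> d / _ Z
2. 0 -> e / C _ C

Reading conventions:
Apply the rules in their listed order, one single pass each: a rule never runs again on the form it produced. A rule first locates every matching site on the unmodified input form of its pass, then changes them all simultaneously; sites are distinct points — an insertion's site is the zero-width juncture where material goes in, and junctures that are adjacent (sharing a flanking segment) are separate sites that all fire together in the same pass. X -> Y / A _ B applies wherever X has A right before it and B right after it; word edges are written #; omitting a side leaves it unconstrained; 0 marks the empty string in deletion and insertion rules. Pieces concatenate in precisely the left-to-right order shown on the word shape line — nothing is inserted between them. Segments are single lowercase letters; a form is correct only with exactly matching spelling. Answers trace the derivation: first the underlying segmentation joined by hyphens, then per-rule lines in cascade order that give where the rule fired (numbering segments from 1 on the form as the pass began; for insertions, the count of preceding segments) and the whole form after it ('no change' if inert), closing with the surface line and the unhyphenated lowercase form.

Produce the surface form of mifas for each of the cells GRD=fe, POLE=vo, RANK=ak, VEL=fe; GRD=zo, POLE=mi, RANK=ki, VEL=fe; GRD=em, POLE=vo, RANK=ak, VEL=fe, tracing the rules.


cell GRD=fe, POLE=vo, RANK=ak, VEL=fe:
underlying: mifas-zar-eg-i-ta
1. f -> v, k -> g, p -> b, s -> z, t -> d / _ Z: fires at position(s) 5: mifazzaregita
2. 0 -> e / C _ C: inserts after position(s) 5: mifazezaregita
surface: mifazezaregita

cell GRD=zo, POLE=mi, RANK=ki, VEL=fe:
underlying: mifas-ro-eg-da-kuv
1. f -> v, k -> g, p -> b, s -> z, t -> d / _ Z: no change
2. 0 -> e / C _ C: inserts after position(s) 5, 9: mifaseroegedakuv
surface: mifaseroegedakuv

cell GRD=em, POLE=vo, RANK=ak, VEL=fe:
underlying: mifas-zar-eg-ze-ta
1. f -> v, k -> g, p -> b, s -> z, t -> d / _ Z: fires at position(s) 5: mifazzaregzeta
2. 0 -> e / C _ C: inserts after position(s) 5, 10: mifazezaregezeta
surface: mifazezaregezeta


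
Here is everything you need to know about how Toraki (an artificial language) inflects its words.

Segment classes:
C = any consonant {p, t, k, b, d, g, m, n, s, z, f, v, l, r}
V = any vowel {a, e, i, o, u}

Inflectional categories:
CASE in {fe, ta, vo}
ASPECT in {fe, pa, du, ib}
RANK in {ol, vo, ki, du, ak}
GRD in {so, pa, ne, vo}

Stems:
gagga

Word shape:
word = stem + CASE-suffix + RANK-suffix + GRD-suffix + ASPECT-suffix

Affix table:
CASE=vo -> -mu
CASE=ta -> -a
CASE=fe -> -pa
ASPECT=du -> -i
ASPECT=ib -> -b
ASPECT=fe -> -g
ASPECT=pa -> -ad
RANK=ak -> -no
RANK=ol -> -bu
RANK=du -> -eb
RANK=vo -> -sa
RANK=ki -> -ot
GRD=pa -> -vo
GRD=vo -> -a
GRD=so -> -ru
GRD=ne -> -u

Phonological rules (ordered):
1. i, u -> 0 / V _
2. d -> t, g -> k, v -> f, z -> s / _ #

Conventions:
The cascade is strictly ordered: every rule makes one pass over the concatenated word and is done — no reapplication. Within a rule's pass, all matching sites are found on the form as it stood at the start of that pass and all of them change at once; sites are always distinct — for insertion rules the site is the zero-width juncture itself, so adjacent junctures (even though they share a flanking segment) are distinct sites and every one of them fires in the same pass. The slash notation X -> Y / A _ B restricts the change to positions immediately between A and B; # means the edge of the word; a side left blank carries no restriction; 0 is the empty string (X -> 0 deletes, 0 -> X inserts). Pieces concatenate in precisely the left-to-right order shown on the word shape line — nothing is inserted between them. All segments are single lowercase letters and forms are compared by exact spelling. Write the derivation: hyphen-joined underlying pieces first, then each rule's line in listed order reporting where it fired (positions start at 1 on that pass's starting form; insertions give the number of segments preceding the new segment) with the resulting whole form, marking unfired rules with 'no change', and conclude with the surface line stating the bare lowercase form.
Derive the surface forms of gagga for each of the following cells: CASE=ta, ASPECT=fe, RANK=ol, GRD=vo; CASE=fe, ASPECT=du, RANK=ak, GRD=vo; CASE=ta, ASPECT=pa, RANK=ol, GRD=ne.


cell CASE=ta, ASPECT=fe, RANK=ol, GRD=vo:
underlying: gagga-a-bu-a-g
1. i, u -> 0 / V _: no change
2. d -> t, g -> k, v -> f, z -> s / _ #: fires at position(s) 10: gaggaabuak
surface: gaggaabuak

cell CASE=fe, ASPECT=du, RANK=ak, GRD=vo:
underlying: gagga-pa-no-a-i
1. i, u -> 0 / V _: fires at position(s) 11: gaggapanoa
2. d -> t, g -> k, v -> f, z -> s / _ #: no change
surface: gaggapanoa

cell CASE=ta, ASPECT=pa, RANK=ol, GRD=ne:
underlying: gagga-a-bu-u-ad
1. i, u -> 0 / V _: fires at position(s) 9: gaggaabuad
2. d -> t, g -> k, v -> f, z -> s / _ #: fires at position(s) 10: gaggaabuat
surface: gaggaabuat


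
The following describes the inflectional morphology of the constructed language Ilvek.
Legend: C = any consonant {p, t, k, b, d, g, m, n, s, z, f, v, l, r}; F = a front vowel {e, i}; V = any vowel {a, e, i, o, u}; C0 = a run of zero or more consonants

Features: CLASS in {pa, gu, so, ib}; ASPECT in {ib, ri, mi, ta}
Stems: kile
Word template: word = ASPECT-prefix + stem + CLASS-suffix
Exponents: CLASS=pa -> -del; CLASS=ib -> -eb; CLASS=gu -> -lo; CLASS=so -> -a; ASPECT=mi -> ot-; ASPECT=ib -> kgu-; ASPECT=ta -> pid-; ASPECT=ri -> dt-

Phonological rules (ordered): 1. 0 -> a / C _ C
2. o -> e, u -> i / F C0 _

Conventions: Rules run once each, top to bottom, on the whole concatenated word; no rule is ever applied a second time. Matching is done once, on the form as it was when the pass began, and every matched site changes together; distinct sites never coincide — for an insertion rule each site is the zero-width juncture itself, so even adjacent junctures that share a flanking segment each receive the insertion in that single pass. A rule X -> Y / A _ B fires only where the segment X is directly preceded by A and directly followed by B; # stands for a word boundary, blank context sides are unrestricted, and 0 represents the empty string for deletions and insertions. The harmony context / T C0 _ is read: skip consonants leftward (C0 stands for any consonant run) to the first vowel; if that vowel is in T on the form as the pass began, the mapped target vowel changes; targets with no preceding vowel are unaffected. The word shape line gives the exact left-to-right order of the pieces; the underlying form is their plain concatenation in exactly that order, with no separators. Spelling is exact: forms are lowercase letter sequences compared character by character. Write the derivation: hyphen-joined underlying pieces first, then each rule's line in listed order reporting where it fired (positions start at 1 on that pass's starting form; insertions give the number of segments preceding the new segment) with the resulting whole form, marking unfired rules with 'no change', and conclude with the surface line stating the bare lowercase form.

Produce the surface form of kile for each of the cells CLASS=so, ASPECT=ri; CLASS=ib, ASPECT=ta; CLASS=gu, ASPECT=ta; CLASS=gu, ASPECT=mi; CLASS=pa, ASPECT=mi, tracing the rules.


cell CLASS=so, ASPECT=ri:
underlying: dt-kile-a
1. 0 -> a / C _ C: inserts after position(s) 1, 2: datakilea
2. o -> e, u -> i / F C0 _: no change
surface: datakilea

cell CLASS=ib, ASPECT=ta:
underlying: pid-kile-eb
1. 0 -> a / C _ C: inserts after position(s) 3: pidakileeb
2. o -> e, u -> i / F C0 _: no change
surface: pidakileeb

cell CLASS=gu, ASPECT=ta:
underlying: pid-kile-lo
1. 0 -> a / C _ C: inserts after position(s) 3: pidakilelo
2. o -> e, u -> i / F C0 _: fires at position(s) 10: pidakilele
surface: pidakilele

cell CLASS=gu, ASPECT=mi:
underlying: ot-kile-lo
1. 0 -> a / C _ C: inserts after position(s) 2: otakilelo
2. o -> e, u -> i / F C0 _: fires at position(s) 9: otakilele
surface: otakilele

cell CLASS=pa, ASPECT=mi:
underlying: ot-kile-del
1. 0 -> a / C _ C: inserts after position(s) 2: otakiledel
2. o -> e, u -> i / F C0 _: no change
surface: otakiledel


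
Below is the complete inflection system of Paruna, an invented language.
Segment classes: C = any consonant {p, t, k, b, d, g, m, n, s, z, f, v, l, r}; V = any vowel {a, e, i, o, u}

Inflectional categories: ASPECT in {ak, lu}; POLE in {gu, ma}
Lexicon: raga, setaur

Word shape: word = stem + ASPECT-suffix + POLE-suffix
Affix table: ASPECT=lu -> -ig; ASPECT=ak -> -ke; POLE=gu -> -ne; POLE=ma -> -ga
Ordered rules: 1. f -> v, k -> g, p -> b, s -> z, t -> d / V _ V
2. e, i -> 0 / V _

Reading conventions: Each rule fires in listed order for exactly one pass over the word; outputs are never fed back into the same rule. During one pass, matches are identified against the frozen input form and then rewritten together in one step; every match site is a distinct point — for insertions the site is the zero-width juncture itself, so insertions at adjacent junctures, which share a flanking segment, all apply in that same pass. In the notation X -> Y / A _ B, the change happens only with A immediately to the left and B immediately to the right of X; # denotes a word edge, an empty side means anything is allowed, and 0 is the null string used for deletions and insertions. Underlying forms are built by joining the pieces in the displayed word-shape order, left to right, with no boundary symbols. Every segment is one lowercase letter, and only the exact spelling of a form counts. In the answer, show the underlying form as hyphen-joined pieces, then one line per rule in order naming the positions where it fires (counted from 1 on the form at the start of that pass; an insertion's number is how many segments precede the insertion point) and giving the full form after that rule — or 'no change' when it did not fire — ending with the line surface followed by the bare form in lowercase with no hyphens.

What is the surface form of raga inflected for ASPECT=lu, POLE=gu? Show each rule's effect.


underlying: raga-ig-ne
1. f -> v, k -> g, p -> b, s -> z, t -> d / V _ V: no change
2. e, i -> 0 / V _: fires at position(s) 5: ragagne
surface: ragagne


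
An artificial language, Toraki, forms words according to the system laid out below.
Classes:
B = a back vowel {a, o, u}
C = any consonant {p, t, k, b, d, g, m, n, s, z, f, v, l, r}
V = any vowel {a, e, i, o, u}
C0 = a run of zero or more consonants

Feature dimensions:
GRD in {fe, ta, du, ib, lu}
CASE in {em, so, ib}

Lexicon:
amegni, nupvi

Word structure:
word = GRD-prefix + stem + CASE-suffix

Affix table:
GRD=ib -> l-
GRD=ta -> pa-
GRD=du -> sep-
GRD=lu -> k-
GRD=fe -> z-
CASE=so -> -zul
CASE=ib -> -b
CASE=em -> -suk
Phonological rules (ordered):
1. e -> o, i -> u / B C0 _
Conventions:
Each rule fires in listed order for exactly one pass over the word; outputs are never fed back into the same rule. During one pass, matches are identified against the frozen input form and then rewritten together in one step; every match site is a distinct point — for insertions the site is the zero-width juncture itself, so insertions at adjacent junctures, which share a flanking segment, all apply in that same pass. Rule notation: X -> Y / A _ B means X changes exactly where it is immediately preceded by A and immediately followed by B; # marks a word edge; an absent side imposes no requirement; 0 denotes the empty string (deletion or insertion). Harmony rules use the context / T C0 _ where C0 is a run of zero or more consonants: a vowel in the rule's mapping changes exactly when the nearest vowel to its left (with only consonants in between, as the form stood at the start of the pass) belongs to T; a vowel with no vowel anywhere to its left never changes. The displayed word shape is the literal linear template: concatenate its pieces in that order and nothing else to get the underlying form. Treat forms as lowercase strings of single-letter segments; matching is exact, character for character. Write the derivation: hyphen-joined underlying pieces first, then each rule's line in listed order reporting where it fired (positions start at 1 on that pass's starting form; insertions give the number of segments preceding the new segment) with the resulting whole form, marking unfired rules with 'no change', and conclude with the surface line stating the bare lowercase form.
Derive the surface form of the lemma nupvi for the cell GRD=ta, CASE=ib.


underlying: pa-nupvi-b
1. e -> o, i -> u / B C0 _: fires at position(s) 7: panupvub
surface: panupvub


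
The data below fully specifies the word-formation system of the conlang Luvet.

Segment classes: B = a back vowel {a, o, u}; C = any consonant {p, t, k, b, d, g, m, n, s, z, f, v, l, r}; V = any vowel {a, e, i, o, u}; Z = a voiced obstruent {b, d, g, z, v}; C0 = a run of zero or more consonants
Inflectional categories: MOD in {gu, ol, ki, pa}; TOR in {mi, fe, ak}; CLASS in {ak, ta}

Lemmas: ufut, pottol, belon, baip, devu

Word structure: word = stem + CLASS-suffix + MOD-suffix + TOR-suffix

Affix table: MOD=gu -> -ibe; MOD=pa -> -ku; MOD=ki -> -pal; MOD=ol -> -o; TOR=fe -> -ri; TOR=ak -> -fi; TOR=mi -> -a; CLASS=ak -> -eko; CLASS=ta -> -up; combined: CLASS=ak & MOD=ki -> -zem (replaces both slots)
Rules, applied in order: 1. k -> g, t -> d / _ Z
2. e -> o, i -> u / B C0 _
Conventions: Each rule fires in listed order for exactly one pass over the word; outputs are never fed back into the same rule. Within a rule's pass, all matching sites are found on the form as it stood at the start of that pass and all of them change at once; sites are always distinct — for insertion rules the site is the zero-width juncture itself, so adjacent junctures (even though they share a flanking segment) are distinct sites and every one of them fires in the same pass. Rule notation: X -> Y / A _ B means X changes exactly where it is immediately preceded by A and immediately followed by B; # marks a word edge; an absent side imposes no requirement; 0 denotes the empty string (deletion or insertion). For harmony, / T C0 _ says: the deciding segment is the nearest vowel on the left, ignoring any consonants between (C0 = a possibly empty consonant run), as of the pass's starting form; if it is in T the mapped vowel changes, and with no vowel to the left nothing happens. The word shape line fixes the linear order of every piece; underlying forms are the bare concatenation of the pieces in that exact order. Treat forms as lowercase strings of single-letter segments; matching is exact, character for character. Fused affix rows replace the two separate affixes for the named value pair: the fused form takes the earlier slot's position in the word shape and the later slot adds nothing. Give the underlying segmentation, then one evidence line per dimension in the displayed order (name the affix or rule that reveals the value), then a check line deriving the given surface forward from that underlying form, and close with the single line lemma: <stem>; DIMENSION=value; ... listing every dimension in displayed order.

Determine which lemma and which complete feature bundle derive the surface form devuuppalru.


underlying: devu-up-pal-ri
MOD=ki - signalled by the affix -pal
TOR=fe - signalled by the affix -ri
CLASS=ta - signalled by the affix -up
check: devuuppalri -> devuuppalri -> devuuppalru
lemma: devu; MOD=ki; TOR=fe; CLASS=ta


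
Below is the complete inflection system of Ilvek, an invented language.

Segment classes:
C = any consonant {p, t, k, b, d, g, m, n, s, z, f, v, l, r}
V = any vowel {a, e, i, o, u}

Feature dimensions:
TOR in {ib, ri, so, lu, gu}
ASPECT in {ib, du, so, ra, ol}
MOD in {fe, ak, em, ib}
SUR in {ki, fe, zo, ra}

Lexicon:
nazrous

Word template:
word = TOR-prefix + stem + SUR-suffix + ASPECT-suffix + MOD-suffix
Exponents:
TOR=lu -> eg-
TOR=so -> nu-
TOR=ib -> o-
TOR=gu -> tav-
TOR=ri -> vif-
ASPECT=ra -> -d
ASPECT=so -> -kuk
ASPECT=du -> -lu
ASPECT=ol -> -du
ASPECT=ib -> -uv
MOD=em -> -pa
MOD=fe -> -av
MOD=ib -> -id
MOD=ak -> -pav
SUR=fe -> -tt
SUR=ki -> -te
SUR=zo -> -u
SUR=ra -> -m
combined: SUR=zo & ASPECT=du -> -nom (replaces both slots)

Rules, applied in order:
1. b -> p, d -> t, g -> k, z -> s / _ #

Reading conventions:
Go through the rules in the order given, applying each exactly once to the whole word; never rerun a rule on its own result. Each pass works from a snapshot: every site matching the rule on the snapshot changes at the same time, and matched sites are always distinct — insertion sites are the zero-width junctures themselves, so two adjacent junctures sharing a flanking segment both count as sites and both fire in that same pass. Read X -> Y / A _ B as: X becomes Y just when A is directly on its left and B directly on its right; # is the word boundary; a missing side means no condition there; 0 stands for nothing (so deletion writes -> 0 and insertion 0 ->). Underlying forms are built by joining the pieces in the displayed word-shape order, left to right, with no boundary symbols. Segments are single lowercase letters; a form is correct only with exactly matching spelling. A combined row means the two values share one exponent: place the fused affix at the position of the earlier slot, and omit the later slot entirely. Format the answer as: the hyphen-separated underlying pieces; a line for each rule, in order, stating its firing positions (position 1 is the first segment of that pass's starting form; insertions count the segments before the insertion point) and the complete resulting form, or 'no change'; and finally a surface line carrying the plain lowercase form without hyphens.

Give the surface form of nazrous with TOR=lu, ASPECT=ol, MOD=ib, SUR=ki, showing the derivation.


underlying: eg-nazrous-te-du-id
1. b -> p, d -> t, g -> k, z -> s / _ #: fires at position(s) 15: egnazrousteduit
surface: egnazrousteduit


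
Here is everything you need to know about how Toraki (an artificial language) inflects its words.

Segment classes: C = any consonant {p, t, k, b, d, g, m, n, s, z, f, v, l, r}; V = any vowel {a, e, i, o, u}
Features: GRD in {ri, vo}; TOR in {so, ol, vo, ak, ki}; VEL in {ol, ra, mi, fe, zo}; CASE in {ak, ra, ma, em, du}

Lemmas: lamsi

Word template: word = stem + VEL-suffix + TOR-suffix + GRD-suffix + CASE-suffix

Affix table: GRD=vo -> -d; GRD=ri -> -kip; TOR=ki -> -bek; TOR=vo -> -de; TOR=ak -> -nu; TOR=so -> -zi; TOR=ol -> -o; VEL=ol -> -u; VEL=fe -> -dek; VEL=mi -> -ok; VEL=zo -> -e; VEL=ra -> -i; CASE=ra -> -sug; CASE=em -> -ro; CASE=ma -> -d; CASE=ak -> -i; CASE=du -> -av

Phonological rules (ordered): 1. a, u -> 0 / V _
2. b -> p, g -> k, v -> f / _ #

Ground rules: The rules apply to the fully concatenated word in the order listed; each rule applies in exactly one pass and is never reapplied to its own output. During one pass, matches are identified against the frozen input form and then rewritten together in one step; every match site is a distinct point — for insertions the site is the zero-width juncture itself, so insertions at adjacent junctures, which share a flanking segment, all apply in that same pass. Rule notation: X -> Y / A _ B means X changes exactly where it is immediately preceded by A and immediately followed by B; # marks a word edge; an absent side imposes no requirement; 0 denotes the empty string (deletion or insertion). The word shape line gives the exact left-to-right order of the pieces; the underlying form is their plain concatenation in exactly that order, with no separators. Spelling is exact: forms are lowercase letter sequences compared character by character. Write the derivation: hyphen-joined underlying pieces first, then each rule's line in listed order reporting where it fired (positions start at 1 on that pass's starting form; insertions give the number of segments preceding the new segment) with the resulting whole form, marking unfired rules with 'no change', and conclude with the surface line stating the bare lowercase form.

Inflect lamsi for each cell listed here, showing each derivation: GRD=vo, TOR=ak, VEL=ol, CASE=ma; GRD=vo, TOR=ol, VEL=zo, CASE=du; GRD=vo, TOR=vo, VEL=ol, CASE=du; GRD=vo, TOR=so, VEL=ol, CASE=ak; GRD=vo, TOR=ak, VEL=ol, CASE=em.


cell GRD=vo, TOR=ak, VEL=ol, CASE=ma:
underlying: lamsi-u-nu-d-d
1. a, u -> 0 / V _: fires at position(s) 6: lamsinudd
2. b -> p, g -> k, v -> f / _ #: no change
surface: lamsinudd

cell GRD=vo, TOR=ol, VEL=zo, CASE=du:
underlying: lamsi-e-o-d-av
1. a, u -> 0 / V _: no change
2. b -> p, g -> k, v -> f / _ #: fires at position(s) 10: lamsieodaf
surface: lamsieodaf

cell GRD=vo, TOR=vo, VEL=ol, CASE=du:
underlying: lamsi-u-de-d-av
1. a, u -> 0 / V _: fires at position(s) 6: lamsidedav
2. b -> p, g -> k, v -> f / _ #: fires at position(s) 10: lamsidedaf
surface: lamsidedaf

cell GRD=vo, TOR=so, VEL=ol, CASE=ak:
underlying: lamsi-u-zi-d-i
1. a, u -> 0 / V _: fires at position(s) 6: lamsizidi
2. b -> p, g -> k, v -> f / _ #: no change
surface: lamsizidi

cell GRD=vo, TOR=ak, VEL=ol, CASE=em:
underlying: lamsi-u-nu-d-ro
1. a, u -> 0 / V _: fires at position(s) 6: lamsinudro
2. b -> p, g -> k, v -> f / _ #: no change
surface: lamsinudro


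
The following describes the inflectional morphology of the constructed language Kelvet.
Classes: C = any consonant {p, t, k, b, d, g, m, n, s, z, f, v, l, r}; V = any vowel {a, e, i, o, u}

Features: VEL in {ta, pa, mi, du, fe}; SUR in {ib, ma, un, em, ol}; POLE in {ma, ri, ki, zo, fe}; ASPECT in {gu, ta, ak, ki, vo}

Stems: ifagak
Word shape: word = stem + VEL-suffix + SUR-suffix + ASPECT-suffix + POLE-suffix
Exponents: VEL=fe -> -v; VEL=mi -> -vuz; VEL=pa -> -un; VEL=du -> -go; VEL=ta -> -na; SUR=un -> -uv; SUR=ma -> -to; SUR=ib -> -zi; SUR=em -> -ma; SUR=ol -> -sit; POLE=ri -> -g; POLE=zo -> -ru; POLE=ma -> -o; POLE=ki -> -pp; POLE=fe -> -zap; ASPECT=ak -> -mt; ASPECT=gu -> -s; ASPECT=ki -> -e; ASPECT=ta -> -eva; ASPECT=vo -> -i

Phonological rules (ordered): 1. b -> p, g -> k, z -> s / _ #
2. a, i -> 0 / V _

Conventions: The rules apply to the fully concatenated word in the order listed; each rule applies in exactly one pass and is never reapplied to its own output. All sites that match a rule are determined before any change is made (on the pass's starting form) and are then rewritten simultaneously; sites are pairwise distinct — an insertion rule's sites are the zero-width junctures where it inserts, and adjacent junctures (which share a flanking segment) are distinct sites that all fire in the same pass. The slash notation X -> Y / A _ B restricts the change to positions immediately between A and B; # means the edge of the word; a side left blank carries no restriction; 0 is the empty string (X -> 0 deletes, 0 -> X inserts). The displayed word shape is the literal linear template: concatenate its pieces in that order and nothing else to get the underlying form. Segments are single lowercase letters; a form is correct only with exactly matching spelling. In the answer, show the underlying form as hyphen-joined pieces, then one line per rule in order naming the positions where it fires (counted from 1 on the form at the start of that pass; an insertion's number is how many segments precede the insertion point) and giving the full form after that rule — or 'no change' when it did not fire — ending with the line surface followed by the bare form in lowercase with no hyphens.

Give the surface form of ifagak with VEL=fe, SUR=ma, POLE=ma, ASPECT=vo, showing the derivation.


underlying: ifagak-v-to-i-o
1. b -> p, g -> k, z -> s / _ #: no change
2. a, i -> 0 / V _: fires at position(s) 10: ifagakvtoo
surface: ifagakvtoo


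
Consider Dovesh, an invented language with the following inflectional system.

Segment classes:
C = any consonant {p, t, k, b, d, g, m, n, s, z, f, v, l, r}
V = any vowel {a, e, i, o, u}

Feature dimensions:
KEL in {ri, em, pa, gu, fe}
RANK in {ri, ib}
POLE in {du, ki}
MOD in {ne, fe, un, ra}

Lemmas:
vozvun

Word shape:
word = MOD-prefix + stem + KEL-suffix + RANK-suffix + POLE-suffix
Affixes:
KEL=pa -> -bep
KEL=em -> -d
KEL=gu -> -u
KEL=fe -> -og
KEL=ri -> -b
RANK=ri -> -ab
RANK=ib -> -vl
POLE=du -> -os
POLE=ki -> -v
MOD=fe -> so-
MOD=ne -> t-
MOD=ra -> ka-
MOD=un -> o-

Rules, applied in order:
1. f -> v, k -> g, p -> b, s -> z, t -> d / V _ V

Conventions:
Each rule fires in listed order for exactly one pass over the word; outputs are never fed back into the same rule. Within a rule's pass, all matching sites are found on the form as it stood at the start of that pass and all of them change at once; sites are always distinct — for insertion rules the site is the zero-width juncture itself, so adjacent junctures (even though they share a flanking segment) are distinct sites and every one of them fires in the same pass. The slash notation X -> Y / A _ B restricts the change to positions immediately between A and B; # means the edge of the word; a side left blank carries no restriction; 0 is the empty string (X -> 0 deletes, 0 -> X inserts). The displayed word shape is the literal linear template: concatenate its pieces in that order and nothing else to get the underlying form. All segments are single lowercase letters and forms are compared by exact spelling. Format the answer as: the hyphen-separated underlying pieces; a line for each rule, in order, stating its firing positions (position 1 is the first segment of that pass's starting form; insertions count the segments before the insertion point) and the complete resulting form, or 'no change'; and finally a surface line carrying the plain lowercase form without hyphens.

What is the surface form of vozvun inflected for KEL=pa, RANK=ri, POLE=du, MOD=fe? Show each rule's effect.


underlying: so-vozvun-bep-ab-os
1. f -> v, k -> g, p -> b, s -> z, t -> d / V _ V: fires at position(s) 11: sovozvunbebabos
surface: sovozvunbebabos


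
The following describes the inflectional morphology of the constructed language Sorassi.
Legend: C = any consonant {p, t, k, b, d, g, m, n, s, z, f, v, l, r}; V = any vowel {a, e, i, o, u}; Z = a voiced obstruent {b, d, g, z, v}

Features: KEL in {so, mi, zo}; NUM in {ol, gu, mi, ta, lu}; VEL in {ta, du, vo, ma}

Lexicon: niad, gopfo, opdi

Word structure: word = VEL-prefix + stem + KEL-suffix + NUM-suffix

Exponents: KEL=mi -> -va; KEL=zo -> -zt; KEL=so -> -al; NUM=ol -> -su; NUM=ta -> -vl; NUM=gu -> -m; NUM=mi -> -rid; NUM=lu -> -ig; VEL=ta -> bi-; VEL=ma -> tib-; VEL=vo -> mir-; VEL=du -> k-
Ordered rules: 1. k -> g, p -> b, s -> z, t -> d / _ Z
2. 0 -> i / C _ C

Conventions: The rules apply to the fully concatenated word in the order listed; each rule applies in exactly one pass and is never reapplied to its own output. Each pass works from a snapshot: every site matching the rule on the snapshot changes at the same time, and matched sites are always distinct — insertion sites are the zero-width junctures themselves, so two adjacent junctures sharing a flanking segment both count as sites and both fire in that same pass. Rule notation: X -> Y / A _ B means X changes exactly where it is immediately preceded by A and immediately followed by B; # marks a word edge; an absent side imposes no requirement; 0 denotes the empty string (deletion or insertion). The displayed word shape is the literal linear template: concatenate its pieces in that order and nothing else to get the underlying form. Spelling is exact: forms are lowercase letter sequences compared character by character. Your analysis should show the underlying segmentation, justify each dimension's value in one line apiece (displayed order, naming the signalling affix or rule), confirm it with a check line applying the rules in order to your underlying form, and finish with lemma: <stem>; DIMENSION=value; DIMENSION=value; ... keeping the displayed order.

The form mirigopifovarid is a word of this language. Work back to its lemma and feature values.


underlying: mir-gopfo-va-rid
KEL=mi - signalled by the affix -va
NUM=mi - signalled by the affix -rid
VEL=vo - signalled by the affix mir-
check: mirgopfovarid -> mirgopfovarid -> mirigopifovarid
lemma: gopfo; KEL=mi; NUM=mi; VEL=vo


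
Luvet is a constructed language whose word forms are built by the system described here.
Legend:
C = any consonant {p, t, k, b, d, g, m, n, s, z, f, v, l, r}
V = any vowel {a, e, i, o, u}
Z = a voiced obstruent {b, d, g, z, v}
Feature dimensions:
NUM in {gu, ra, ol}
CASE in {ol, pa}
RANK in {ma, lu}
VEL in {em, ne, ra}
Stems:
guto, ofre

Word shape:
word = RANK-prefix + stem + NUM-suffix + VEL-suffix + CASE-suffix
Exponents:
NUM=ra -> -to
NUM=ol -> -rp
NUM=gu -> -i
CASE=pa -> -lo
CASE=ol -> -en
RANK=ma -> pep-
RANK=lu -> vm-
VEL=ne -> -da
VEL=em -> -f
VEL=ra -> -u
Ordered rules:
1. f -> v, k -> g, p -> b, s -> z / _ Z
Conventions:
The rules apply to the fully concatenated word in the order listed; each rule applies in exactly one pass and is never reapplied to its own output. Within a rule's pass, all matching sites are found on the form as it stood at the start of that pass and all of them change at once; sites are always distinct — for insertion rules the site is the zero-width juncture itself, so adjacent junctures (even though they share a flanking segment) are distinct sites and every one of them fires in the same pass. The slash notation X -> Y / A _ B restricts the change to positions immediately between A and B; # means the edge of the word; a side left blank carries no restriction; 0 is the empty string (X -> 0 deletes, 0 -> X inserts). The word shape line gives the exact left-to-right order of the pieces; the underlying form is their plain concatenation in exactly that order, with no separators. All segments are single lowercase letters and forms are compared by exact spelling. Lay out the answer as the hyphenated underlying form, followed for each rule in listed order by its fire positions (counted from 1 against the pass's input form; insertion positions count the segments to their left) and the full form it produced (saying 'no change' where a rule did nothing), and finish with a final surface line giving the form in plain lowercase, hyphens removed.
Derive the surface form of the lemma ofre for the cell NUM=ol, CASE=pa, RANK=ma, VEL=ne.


underlying: pep-ofre-rp-da-lo
1. f -> v, k -> g, p -> b, s -> z / _ Z: fires at position(s) 9: pepofrerbdalo
surface: pepofrerbdalo


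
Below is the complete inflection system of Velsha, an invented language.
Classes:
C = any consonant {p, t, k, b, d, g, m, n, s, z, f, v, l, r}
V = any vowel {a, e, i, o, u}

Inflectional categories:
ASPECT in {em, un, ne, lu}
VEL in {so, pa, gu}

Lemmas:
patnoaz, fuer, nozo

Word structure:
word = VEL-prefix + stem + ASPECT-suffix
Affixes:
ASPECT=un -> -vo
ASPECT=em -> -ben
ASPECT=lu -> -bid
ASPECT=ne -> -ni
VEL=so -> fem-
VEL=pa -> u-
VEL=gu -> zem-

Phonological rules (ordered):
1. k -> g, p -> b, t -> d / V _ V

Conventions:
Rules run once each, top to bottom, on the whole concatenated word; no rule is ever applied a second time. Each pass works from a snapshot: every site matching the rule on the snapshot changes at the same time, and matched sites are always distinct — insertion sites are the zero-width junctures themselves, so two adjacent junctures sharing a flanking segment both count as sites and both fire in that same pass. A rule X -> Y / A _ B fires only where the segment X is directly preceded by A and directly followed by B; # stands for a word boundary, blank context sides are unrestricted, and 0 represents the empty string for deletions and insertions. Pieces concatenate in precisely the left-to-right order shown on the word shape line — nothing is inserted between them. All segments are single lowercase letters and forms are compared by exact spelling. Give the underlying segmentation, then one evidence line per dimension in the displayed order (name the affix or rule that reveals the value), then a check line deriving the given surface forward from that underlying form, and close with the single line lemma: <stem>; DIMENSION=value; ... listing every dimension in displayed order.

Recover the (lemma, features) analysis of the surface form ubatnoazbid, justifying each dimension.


underlying: u-patnoaz-bid
ASPECT=lu - signalled by the affix -bid
VEL=pa - signalled by the affix u-
check: upatnoazbid -> ubatnoazbid
lemma: patnoaz; ASPECT=lu; VEL=pa


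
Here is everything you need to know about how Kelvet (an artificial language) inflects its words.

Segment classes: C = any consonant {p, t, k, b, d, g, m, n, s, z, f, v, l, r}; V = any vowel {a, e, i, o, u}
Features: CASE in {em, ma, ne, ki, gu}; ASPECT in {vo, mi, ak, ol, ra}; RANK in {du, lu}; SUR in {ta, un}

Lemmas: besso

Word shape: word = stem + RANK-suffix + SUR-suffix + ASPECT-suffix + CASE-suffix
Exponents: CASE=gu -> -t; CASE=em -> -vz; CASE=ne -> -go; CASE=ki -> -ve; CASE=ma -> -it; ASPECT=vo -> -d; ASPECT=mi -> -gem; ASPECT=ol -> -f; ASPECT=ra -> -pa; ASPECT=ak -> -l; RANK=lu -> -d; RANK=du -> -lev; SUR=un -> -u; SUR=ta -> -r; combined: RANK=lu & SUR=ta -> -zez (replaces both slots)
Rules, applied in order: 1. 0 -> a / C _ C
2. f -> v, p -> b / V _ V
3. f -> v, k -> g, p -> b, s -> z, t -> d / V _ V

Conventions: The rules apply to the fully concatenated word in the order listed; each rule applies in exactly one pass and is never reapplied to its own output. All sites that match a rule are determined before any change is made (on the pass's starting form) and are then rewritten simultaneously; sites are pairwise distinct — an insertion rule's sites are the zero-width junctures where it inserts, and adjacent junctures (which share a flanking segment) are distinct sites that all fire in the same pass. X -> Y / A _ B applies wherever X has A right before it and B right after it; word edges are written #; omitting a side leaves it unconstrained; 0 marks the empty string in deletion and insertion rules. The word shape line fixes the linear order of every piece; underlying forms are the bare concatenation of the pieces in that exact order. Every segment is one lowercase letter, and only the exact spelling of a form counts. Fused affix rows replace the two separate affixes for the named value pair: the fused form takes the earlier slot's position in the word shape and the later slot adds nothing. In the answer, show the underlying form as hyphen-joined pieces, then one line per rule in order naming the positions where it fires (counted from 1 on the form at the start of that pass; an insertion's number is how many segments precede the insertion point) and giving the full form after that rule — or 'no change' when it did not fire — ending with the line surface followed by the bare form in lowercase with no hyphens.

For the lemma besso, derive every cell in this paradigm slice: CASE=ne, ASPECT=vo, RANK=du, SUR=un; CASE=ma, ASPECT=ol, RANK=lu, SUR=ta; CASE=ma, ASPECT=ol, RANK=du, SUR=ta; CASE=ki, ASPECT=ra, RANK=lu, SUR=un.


cell CASE=ne, ASPECT=vo, RANK=du, SUR=un:
underlying: besso-lev-u-d-go
1. 0 -> a / C _ C: inserts after position(s) 3, 10: besasolevudago
2. f -> v, p -> b / V _ V: no change
3. f -> v, k -> g, p -> b, s -> z, t -> d / V _ V: fires at position(s) 3, 5: bezazolevudago
surface: bezazolevudago

cell CASE=ma, ASPECT=ol, RANK=lu, SUR=ta:
underlying: besso-zez-f-it
1. 0 -> a / C _ C: inserts after position(s) 3, 8: besasozezafit
2. f -> v, p -> b / V _ V: fires at position(s) 11: besasozezavit
3. f -> v, k -> g, p -> b, s -> z, t -> d / V _ V: fires at position(s) 3, 5: bezazozezavit
surface: bezazozezavit

cell CASE=ma, ASPECT=ol, RANK=du, SUR=ta:
underlying: besso-lev-r-f-it
1. 0 -> a / C _ C: inserts after position(s) 3, 8, 9: besasolevarafit
2. f -> v, p -> b / V _ V: fires at position(s) 13: besasolevaravit
3. f -> v, k -> g, p -> b, s -> z, t -> d / V _ V: fires at position(s) 3, 5: bezazolevaravit
surface: bezazolevaravit

cell CASE=ki, ASPECT=ra, RANK=lu, SUR=un:
underlying: besso-d-u-pa-ve
1. 0 -> a / C _ C: inserts after position(s) 3: besasodupave
2. f -> v, p -> b / V _ V: fires at position(s) 9: besasodubave
3. f -> v, k -> g, p -> b, s -> z, t -> d / V _ V: fires at position(s) 3, 5: bezazodubave
surface: bezazodubave


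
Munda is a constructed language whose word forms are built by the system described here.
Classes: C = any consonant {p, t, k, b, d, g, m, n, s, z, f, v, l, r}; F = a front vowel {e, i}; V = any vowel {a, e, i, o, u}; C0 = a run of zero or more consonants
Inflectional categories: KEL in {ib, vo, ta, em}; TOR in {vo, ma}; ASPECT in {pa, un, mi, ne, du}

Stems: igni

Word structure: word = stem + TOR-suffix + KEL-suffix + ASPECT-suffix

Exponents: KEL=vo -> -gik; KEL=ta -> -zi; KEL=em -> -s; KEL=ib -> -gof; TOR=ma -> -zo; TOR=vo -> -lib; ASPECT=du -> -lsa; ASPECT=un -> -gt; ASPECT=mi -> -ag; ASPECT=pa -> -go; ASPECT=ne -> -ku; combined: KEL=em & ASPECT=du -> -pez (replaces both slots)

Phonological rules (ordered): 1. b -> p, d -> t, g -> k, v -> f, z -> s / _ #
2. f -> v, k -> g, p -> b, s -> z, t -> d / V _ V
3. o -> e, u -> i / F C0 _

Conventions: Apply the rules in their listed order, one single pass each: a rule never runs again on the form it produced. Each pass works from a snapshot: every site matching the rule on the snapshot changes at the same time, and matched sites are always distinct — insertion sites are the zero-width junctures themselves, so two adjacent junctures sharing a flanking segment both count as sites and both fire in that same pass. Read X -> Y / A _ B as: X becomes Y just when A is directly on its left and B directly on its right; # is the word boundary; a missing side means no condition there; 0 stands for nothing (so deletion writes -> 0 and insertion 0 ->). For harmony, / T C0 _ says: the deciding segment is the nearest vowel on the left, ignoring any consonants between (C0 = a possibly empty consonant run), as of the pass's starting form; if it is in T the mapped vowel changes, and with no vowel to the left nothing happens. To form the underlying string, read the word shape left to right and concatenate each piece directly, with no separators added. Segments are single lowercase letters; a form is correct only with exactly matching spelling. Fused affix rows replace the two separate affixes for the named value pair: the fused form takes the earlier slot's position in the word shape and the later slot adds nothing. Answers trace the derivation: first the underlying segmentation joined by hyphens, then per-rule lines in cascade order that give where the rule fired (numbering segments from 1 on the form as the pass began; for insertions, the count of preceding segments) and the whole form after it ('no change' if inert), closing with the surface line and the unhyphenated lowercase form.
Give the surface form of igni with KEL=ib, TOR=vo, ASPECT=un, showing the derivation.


underlying: igni-lib-gof-gt
1. b -> p, d -> t, g -> k, v -> f, z -> s / _ #: no change
2. f -> v, k -> g, p -> b, s -> z, t -> d / V _ V: no change
3. o -> e, u -> i / F C0 _: fires at position(s) 9: ignilibgefgt
surface: ignilibgefgt
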